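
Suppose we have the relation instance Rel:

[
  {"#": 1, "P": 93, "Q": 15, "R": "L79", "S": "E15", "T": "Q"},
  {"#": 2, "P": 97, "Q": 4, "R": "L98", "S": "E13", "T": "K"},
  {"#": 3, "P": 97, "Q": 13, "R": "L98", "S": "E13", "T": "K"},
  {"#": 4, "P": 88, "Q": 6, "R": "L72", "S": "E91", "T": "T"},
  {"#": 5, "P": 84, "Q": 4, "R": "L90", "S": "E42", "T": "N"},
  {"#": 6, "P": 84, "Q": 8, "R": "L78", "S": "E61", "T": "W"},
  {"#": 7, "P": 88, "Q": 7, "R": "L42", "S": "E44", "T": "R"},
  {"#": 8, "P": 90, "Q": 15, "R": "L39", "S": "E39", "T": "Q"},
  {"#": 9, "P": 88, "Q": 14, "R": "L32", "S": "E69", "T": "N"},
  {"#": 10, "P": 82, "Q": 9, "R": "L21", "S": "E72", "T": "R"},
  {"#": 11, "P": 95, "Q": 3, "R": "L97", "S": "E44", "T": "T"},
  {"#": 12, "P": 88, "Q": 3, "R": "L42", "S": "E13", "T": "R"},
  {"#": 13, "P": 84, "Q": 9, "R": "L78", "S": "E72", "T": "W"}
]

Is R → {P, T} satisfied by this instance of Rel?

R=L79: row 1 → {P,T} = (93, Q) ✓
R=L98: rows 2, 3 → {P,T} = (97, K), (97, K) ✓
R=L72: row 4 → {P,T} = (88, T) ✓
R=L90: row 5 → {P,T} = (84, N) ✓
R=L78: rows 6, 13 → {P,T} = (84, W), (84, W) ✓
R=L42: rows 7, 12 → {P,T} = (88, R), (88, R) ✓
R=L39: row 8 → {P,T} = (90, Q) ✓
R=L32: row 9 → {P,T} = (88, N) ✓
R=L21: row 10 → {P,T} = (82, R) ✓
R=L97: row 11 → {P,T} = (95, T) ✓
Every R value is associated with a single {P, T} value, so R → {P, T} holds.

Yes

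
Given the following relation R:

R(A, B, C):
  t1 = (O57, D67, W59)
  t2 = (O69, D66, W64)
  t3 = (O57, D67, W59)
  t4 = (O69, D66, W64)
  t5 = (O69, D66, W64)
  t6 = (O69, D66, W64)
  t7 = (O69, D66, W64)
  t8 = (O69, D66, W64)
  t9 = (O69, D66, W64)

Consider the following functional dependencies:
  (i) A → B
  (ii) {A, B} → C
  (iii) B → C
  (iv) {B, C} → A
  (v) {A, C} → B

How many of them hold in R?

(i) A → B: every LHS value maps to a single RHS value — holds.
(ii) {A, B} → C: every LHS value maps to a single RHS value — holds.
(iii) B → C: every LHS value maps to a single RHS value — holds.
(iv) {B, C} → A: every LHS value maps to a single RHS value — holds.
(v) {A, C} → B: every LHS value maps to a single RHS value — holds.
5 of the 5 dependencies hold.

5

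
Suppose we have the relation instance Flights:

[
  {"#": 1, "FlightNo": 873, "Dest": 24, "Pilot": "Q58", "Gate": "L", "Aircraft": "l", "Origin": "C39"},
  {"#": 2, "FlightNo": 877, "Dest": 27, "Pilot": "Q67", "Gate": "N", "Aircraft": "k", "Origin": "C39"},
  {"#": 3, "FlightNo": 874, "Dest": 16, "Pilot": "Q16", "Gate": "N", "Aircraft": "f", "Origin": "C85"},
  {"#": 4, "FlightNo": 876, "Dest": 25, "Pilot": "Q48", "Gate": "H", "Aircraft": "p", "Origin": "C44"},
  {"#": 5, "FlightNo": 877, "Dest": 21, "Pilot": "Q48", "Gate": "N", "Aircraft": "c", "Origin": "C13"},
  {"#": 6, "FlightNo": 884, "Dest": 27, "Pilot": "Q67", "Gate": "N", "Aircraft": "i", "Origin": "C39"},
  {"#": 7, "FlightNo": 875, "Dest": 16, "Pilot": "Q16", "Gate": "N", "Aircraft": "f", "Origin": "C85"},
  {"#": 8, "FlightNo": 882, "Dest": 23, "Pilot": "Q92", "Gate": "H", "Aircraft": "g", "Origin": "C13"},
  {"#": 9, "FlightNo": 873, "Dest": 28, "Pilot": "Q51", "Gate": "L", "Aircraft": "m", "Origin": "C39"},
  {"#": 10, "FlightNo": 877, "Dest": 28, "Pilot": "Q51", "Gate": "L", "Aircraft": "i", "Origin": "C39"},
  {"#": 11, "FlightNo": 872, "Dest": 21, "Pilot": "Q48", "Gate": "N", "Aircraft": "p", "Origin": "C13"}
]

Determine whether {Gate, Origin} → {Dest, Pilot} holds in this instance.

(Gate=L, Origin=C39): rows 1, 9, 10 → {Dest,Pilot} takes values {(24, Q58), (28, Q51)} — violation
(Gate=N, Origin=C39): rows 2, 6 → {Dest,Pilot} = (27, Q67), (27, Q67) ✓
(Gate=N, Origin=C85): rows 3, 7 → {Dest,Pilot} = (16, Q16), (16, Q16) ✓
(Gate=H, Origin=C44): row 4 → {Dest,Pilot} = (25, Q48) ✓
(Gate=N, Origin=C13): rows 5, 11 → {Dest,Pilot} = (21, Q48), (21, Q48) ✓
(Gate=H, Origin=C13): row 8 → {Dest,Pilot} = (23, Q92) ✓
Two rows agree on {Gate, Origin} but differ on {Dest, Pilot}, so {Gate, Origin} → {Dest, Pilot} does not hold.

No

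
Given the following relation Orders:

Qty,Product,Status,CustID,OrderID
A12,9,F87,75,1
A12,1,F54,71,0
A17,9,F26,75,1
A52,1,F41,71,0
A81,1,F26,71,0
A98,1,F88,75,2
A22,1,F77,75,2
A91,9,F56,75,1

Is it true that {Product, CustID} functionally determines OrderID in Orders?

Yes

(Product=9, CustID=75): 3 rows → OrderID = 1, 1, 1 ✓
(Product=1, CustID=71): 3 rows → OrderID = 0, 0, 0 ✓
(Product=1, CustID=75): 2 rows → OrderID = 2, 2 ✓
Every {Product, CustID} value is associated with a single OrderID value, so {Product, CustID} -> OrderID holds.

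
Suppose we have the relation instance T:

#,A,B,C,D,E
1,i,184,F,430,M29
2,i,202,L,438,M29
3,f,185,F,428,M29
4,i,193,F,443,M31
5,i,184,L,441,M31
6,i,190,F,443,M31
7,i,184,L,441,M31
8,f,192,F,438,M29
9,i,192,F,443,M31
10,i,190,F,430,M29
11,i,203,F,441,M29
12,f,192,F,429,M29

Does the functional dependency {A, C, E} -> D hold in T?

No

(A=i, C=F, E=M29): rows 1, 10, 11 → D takes values {430, 441} — violation
(A=i, C=L, E=M29): row 2 → D = 438 ✓
(A=f, C=F, E=M29): rows 3, 8, 12 → D takes values {428, 438, 429} — violation
(A=i, C=F, E=M31): rows 4, 6, 9 → D = 443, 443, 443 ✓
(A=i, C=L, E=M31): rows 5, 7 → D = 441, 441 ✓
Two rows agree on {A, C, E} but differ on D, so {A, C, E} -> D does not hold.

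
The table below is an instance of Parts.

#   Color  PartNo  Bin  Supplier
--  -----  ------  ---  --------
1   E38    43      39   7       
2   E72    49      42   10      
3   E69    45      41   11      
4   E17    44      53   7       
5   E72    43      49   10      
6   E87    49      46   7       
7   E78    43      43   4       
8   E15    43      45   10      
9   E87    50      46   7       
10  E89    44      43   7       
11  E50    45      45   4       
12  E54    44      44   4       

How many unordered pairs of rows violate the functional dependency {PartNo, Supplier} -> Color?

2

(PartNo=44, Supplier=7): violating pairs (4,10) — 1 pair.
(PartNo=43, Supplier=10): violating pairs (5,8) — 1 pair.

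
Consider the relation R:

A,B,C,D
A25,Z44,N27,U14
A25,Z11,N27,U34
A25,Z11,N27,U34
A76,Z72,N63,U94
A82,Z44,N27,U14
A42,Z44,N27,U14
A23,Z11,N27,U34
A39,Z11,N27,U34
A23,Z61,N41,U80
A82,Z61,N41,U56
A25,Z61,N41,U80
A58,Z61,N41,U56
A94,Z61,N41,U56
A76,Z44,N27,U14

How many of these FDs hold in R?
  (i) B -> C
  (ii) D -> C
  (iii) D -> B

(i) B -> C: every LHS value maps to a single RHS value — holds.
(ii) D -> C: every LHS value maps to a single RHS value — holds.
(iii) D -> B: every LHS value maps to a single RHS value — holds.
3 of the 3 dependencies hold.

3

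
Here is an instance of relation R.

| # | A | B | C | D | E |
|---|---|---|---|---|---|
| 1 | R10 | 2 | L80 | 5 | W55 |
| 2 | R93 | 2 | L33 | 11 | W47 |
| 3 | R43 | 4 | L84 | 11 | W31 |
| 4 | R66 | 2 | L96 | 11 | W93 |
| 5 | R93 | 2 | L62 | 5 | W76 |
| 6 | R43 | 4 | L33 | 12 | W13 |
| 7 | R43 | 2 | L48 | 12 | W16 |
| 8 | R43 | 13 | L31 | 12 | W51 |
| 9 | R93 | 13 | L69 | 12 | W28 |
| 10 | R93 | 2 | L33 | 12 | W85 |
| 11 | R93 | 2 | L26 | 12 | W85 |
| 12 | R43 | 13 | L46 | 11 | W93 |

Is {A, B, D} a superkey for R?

Rows 10 and 11 have the same {A, B, D} value (A=R93, B=2, D=12) but are distinct tuples, so {A, B, D} does not determine every attribute — not a superkey.

No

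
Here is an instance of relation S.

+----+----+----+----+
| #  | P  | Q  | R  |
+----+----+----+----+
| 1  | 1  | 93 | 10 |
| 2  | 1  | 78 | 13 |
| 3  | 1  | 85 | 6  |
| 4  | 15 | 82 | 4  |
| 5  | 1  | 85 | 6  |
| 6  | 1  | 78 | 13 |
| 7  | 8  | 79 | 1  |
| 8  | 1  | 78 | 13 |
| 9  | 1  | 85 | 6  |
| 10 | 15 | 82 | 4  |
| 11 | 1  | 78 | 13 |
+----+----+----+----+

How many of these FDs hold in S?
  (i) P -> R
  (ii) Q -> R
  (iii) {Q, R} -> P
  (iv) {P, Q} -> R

(i) P -> R: P=1: rows 1, 2, 3, 5, 6, 8, 9, 11 → R takes values {10, 13, 6} — violation — fails.
(ii) Q -> R: every LHS value maps to a single RHS value — holds.
(iii) {Q, R} -> P: every LHS value maps to a single RHS value — holds.
(iv) {P, Q} -> R: every LHS value maps to a single RHS value — holds.
3 of the 4 dependencies hold.

3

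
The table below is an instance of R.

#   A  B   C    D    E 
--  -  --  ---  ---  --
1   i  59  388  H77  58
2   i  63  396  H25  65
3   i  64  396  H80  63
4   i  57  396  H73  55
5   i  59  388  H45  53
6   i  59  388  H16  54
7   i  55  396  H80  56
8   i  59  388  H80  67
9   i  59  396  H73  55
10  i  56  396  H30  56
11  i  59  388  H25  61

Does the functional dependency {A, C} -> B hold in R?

(A=i, C=388): rows 1, 5, 6, 8, 11 → B = 59, 59, 59, 59, 59 ✓
(A=i, C=396): rows 2, 3, 4, 7, 9, 10 → B takes values {63, 64, 57, 55, 59, 56} — violation
Two rows agree on {A, C} but differ on B, so {A, C} -> B does not hold.

No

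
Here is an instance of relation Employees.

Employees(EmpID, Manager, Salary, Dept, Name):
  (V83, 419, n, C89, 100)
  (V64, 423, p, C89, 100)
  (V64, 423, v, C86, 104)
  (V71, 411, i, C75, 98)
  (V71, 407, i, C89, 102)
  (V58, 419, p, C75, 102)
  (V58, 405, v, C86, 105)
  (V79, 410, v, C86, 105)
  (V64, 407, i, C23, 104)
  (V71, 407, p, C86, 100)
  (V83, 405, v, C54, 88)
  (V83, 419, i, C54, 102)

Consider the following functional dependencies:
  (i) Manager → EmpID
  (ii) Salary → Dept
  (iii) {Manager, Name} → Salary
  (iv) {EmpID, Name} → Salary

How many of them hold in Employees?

(i) Manager → EmpID: Manager=419: 3 rows → EmpID takes values {V83, V58} — violation; Manager=407: 3 rows → EmpID takes values {V71, V64} — violation; Manager=405: 2 rows → EmpID takes values {V58, V83} — violation — fails.
(ii) Salary → Dept: Salary=p: 3 rows → Dept takes values {C89, C75, C86} — violation; Salary=v: 4 rows → Dept takes values {C86, C54} — violation; Salary=i: 4 rows → Dept takes values {C75, C89, C23, C54} — violation — fails.
(iii) {Manager, Name} → Salary: (Manager=419, Name=102): 2 rows → Salary takes values {p, i} — violation — fails.
(iv) {EmpID, Name} → Salary: (EmpID=V64, Name=104): 2 rows → Salary takes values {v, i} — violation — fails.
None of the 4 dependencies hold.

0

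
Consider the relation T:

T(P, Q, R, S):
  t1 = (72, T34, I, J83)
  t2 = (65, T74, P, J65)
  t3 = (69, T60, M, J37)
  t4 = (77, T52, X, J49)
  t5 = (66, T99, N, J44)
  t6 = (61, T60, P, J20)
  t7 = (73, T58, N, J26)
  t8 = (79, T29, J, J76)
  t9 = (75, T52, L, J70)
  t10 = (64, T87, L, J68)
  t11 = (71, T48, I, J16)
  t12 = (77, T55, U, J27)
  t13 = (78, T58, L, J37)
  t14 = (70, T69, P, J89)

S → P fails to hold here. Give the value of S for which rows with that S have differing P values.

J37

S=J83: row 1 → P = 72 ✓
S=J65: row 2 → P = 65 ✓
S=J37: rows 3, 13 → P takes values {69, 78} — violation
S=J49: row 4 → P = 77 ✓
S=J44: row 5 → P = 66 ✓
S=J20: row 6 → P = 61 ✓
S=J26: row 7 → P = 73 ✓
S=J76: row 8 → P = 79 ✓
S=J70: row 9 → P = 75 ✓
S=J68: row 10 → P = 64 ✓
S=J16: row 11 → P = 71 ✓
S=J27: row 12 → P = 77 ✓
S=J89: row 14 → P = 70 ✓
The only S value with inconsistent P is S=J37.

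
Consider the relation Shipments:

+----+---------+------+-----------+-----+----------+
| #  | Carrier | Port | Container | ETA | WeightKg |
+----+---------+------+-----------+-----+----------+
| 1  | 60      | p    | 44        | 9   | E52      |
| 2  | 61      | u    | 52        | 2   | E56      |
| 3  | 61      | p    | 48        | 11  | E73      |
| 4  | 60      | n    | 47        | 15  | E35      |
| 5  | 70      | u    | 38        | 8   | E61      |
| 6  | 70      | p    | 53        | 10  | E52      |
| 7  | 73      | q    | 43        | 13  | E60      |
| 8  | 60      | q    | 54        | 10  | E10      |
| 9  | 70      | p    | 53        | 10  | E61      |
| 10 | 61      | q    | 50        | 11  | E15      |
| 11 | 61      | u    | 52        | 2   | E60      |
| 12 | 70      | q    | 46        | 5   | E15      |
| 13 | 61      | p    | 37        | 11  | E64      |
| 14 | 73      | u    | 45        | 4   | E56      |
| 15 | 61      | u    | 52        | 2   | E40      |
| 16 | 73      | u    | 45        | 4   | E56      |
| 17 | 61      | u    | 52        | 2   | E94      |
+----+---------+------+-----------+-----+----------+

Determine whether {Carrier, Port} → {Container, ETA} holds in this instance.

(Carrier=60, Port=p): row 1 → {Container,ETA} = (44, 9) ✓
(Carrier=61, Port=u): rows 2, 11, 15, 17 → {Container,ETA} = (52, 2), (52, 2), (52, 2), (52, 2) ✓
(Carrier=61, Port=p): rows 3, 13 → {Container,ETA} takes values {(48, 11), (37, 11)} — violation
(Carrier=60, Port=n): row 4 → {Container,ETA} = (47, 15) ✓
(Carrier=70, Port=u): row 5 → {Container,ETA} = (38, 8) ✓
(Carrier=70, Port=p): rows 6, 9 → {Container,ETA} = (53, 10), (53, 10) ✓
(Carrier=73, Port=q): row 7 → {Container,ETA} = (43, 13) ✓
(Carrier=60, Port=q): row 8 → {Container,ETA} = (54, 10) ✓
(Carrier=61, Port=q): row 10 → {Container,ETA} = (50, 11) ✓
(Carrier=70, Port=q): row 12 → {Container,ETA} = (46, 5) ✓
(Carrier=73, Port=u): rows 14, 16 → {Container,ETA} = (45, 4), (45, 4) ✓
Two rows agree on {Carrier, Port} but differ on {Container, ETA}, so {Carrier, Port} → {Container, ETA} does not hold.

No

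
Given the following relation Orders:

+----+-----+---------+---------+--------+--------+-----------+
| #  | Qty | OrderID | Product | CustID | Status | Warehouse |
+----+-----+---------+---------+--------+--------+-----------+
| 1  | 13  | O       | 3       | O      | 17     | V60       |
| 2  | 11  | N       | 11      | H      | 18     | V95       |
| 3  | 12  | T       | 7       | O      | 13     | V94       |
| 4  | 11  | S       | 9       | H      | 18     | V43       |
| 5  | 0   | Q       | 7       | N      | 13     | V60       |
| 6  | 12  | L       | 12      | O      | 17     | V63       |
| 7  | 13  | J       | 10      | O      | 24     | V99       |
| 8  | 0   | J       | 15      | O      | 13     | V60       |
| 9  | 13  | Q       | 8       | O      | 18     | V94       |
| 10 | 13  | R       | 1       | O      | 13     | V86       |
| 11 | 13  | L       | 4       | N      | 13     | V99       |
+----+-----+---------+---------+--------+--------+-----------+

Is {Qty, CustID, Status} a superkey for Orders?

No

Rows 2 and 4 have the same {Qty, CustID, Status} value (Qty=11, CustID=H, Status=18) but are distinct tuples, so {Qty, CustID, Status} does not determine every attribute — not a superkey.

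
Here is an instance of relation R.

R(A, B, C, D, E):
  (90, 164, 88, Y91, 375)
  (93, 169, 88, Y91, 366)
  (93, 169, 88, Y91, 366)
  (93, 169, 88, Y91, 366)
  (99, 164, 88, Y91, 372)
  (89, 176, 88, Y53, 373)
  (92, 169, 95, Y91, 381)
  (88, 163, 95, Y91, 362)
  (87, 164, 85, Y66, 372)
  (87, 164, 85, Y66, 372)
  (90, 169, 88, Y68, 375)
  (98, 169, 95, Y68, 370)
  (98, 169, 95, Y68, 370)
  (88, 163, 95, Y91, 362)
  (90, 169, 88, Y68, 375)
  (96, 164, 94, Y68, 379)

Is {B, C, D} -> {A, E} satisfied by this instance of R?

No

(B=164, C=88, D=Y91): 2 rows → {A,E} takes values {(90, 375), (99, 372)} — violation
(B=169, C=88, D=Y91): 3 rows → {A,E} = (93, 366), (93, 366), (93, 366) ✓
(B=176, C=88, D=Y53): 1 row → {A,E} = (89, 373) ✓
(B=169, C=95, D=Y91): 1 row → {A,E} = (92, 381) ✓
(B=163, C=95, D=Y91): 2 rows → {A,E} = (88, 362), (88, 362) ✓
(B=164, C=85, D=Y66): 2 rows → {A,E} = (87, 372), (87, 372) ✓
(B=169, C=88, D=Y68): 2 rows → {A,E} = (90, 375), (90, 375) ✓
(B=169, C=95, D=Y68): 2 rows → {A,E} = (98, 370), (98, 370) ✓
(B=164, C=94, D=Y68): 1 row → {A,E} = (96, 379) ✓
Two rows agree on {B, C, D} but differ on {A, E}, so {B, C, D} -> {A, E} does not hold.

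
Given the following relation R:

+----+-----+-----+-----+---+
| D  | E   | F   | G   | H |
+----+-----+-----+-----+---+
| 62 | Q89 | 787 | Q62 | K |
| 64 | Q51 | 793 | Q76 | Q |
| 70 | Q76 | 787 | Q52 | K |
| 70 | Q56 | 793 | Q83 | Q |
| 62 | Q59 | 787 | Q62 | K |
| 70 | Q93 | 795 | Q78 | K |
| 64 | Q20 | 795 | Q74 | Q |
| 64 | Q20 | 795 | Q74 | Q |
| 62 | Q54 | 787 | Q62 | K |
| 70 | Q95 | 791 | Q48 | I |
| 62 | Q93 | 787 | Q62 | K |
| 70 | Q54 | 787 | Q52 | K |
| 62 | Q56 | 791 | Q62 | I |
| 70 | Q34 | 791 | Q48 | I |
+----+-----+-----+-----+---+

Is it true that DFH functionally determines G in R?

Yes

(D=62, F=787, H=K): 4 rows → G = Q62, Q62, Q62, Q62 ✓
(D=64, F=793, H=Q): 1 row → G = Q76 ✓
(D=70, F=787, H=K): 2 rows → G = Q52, Q52 ✓
(D=70, F=793, H=Q): 1 row → G = Q83 ✓
(D=70, F=795, H=K): 1 row → G = Q78 ✓
(D=64, F=795, H=Q): 2 rows → G = Q74, Q74 ✓
(D=70, F=791, H=I): 2 rows → G = Q48, Q48 ✓
(D=62, F=791, H=I): 1 row → G = Q62 ✓
Every DFH value is associated with a single G value, so DFH → G holds.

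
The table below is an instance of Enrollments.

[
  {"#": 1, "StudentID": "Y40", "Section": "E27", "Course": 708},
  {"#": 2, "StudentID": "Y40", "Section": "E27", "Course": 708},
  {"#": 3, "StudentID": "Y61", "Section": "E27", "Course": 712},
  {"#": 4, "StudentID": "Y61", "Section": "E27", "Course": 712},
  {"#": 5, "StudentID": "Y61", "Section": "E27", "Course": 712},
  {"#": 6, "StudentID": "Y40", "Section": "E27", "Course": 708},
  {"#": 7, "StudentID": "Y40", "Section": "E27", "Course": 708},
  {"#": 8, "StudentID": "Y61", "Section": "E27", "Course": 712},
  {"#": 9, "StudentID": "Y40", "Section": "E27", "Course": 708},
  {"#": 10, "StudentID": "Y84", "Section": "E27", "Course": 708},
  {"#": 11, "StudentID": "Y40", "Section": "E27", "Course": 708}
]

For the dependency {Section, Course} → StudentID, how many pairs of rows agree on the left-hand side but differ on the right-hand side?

6

(Section=E27, Course=708): violating pairs (1,10), (2,10), (6,10), (7,10), (9,10), (10,11) — 6 pairs.
(Section=E27, Course=712): all 4 rows agree on StudentID — 0 pairs.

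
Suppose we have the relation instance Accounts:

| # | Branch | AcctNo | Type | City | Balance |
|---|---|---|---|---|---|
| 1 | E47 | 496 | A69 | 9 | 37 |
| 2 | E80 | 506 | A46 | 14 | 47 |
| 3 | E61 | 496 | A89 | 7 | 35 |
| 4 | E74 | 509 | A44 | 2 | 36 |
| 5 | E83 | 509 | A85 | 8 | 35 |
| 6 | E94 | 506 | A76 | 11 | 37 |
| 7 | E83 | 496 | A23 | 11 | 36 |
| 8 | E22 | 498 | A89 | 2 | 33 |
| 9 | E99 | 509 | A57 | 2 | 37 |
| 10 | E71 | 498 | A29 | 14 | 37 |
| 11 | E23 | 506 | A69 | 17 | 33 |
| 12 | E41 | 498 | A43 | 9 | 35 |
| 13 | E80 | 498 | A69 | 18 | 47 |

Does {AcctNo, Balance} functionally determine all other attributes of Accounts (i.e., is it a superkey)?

All 13 rows have distinct {AcctNo, Balance} values, so {AcctNo, Balance} → (all attributes) holds and {AcctNo, Balance} is a superkey.

Yes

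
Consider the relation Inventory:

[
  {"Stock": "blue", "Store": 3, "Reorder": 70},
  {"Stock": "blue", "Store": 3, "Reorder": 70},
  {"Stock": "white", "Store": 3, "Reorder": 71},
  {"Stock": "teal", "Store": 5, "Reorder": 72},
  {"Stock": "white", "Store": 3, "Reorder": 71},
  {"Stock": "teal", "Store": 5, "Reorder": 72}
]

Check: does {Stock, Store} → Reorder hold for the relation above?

Yes

(Stock=blue, Store=3): 2 rows → Reorder = 70, 70 ✓
(Stock=white, Store=3): 2 rows → Reorder = 71, 71 ✓
(Stock=teal, Store=5): 2 rows → Reorder = 72, 72 ✓
Every {Stock, Store} value is associated with a single Reorder value, so {Stock, Store} → Reorder holds.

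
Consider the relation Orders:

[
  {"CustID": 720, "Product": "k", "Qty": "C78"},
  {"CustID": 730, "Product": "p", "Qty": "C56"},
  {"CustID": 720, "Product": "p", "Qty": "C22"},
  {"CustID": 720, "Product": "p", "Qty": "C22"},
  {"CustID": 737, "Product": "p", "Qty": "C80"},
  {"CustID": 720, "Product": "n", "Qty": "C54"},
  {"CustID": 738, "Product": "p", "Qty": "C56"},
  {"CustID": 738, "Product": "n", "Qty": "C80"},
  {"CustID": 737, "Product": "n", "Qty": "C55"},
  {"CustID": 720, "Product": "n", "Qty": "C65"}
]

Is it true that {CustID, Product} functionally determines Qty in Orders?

(CustID=720, Product=k): 1 row → Qty = C78 ✓
(CustID=730, Product=p): 1 row → Qty = C56 ✓
(CustID=720, Product=p): 2 rows → Qty = C22, C22 ✓
(CustID=737, Product=p): 1 row → Qty = C80 ✓
(CustID=720, Product=n): 2 rows → Qty takes values {C54, C65} — violation
(CustID=738, Product=p): 1 row → Qty = C56 ✓
(CustID=738, Product=n): 1 row → Qty = C80 ✓
(CustID=737, Product=n): 1 row → Qty = C55 ✓
Two rows agree on {CustID, Product} but differ on Qty, so {CustID, Product} -> Qty does not hold.

No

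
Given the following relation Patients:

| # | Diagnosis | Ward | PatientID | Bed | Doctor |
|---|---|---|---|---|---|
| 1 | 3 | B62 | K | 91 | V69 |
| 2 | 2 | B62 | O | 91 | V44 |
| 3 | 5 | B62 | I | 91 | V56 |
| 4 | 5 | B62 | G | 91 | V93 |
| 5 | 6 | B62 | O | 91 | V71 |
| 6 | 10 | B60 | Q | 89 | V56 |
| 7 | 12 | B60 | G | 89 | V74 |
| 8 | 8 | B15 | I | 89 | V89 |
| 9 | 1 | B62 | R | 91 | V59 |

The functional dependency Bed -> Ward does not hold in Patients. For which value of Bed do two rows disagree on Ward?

89

Bed=91: rows 1, 2, 3, 4, 5, 9 → Ward = B62, B62, B62, B62, B62, B62 ✓
Bed=89: rows 6, 7, 8 → Ward takes values {B60, B15} — violation
The only Bed value with inconsistent Ward is Bed=89.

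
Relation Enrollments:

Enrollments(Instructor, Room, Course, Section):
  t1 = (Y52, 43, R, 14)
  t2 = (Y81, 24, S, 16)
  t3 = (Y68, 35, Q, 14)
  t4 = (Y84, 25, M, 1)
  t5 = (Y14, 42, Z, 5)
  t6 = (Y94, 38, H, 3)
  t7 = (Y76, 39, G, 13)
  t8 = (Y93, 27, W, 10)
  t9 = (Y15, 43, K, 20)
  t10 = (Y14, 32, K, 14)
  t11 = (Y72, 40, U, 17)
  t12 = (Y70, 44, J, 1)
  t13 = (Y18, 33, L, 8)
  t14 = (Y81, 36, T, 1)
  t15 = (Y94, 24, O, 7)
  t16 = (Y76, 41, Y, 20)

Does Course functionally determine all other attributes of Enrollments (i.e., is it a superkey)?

Rows 9 and 10 have the same Course value Course=K but are distinct tuples, so Course does not determine every attribute — not a superkey.

No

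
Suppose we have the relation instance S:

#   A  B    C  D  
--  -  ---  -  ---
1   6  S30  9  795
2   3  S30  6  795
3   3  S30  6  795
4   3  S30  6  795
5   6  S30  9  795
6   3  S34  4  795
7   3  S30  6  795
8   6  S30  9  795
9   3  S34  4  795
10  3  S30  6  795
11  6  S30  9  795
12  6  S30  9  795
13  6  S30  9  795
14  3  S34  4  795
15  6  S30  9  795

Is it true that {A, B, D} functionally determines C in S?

Yes

(A=6, B=S30, D=795): rows 1, 5, 8, 11, 12, 13, 15 → C = 9, 9, 9, 9, 9, 9, 9 ✓
(A=3, B=S30, D=795): rows 2, 3, 4, 7, 10 → C = 6, 6, 6, 6, 6 ✓
(A=3, B=S34, D=795): rows 6, 9, 14 → C = 4, 4, 4 ✓
Every {A, B, D} value is associated with a single C value, so {A, B, D} → C holds.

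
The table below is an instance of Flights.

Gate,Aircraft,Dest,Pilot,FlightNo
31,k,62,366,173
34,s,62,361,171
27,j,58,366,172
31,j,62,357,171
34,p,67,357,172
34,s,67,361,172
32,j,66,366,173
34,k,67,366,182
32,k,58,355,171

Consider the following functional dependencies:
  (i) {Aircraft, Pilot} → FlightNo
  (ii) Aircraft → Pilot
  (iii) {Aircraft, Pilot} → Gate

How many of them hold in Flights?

0

(i) {Aircraft, Pilot} → FlightNo: (Aircraft=k, Pilot=366): 2 rows → FlightNo takes values {173, 182} — violation; (Aircraft=s, Pilot=361): 2 rows → FlightNo takes values {171, 172} — violation; (Aircraft=j, Pilot=366): 2 rows → FlightNo takes values {172, 173} — violation — fails.
(ii) Aircraft → Pilot: Aircraft=k: 3 rows → Pilot takes values {366, 355} — violation; Aircraft=j: 3 rows → Pilot takes values {366, 357} — violation — fails.
(iii) {Aircraft, Pilot} → Gate: (Aircraft=k, Pilot=366): 2 rows → Gate takes values {31, 34} — violation; (Aircraft=j, Pilot=366): 2 rows → Gate takes values {27, 32} — violation — fails.
None of the 3 dependencies hold.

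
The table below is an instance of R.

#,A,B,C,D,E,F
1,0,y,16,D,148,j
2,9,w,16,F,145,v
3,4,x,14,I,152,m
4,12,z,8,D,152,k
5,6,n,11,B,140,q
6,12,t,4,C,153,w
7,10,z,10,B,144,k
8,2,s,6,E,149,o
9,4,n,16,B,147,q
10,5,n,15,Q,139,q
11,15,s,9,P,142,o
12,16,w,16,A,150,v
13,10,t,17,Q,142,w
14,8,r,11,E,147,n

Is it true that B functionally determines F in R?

B=y: row 1 → F = j ✓
B=w: rows 2, 12 → F = v, v ✓
B=x: row 3 → F = m ✓
B=z: rows 4, 7 → F = k, k ✓
B=n: rows 5, 9, 10 → F = q, q, q ✓
B=t: rows 6, 13 → F = w, w ✓
B=s: rows 8, 11 → F = o, o ✓
B=r: row 14 → F = n ✓
Every B value is associated with a single F value, so B -> F holds.

Yes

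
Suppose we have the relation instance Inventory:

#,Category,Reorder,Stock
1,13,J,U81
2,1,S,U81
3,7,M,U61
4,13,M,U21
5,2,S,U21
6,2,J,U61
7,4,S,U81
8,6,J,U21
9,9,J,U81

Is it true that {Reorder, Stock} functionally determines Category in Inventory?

No

(Reorder=J, Stock=U81): rows 1, 9 → Category takes values {13, 9} — violation
(Reorder=S, Stock=U81): rows 2, 7 → Category takes values {1, 4} — violation
(Reorder=M, Stock=U61): row 3 → Category = 7 ✓
(Reorder=M, Stock=U21): row 4 → Category = 13 ✓
(Reorder=S, Stock=U21): row 5 → Category = 2 ✓
(Reorder=J, Stock=U61): row 6 → Category = 2 ✓
(Reorder=J, Stock=U21): row 8 → Category = 6 ✓
Two rows agree on {Reorder, Stock} but differ on Category, so {Reorder, Stock} → Category does not hold.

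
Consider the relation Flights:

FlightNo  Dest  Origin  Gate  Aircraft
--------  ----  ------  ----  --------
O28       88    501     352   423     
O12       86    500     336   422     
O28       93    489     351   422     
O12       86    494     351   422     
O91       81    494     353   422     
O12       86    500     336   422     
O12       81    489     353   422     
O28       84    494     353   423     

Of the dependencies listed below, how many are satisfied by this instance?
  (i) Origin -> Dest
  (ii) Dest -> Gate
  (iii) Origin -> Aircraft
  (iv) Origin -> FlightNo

0

(i) Origin -> Dest: Origin=489: 2 rows → Dest takes values {93, 81} — violation; Origin=494: 3 rows → Dest takes values {86, 81, 84} — violation — fails.
(ii) Dest -> Gate: Dest=86: 3 rows → Gate takes values {336, 351} — violation — fails.
(iii) Origin -> Aircraft: Origin=494: 3 rows → Aircraft takes values {422, 423} — violation — fails.
(iv) Origin -> FlightNo: Origin=489: 2 rows → FlightNo takes values {O28, O12} — violation; Origin=494: 3 rows → FlightNo takes values {O12, O91, O28} — violation — fails.
None of the 4 dependencies hold.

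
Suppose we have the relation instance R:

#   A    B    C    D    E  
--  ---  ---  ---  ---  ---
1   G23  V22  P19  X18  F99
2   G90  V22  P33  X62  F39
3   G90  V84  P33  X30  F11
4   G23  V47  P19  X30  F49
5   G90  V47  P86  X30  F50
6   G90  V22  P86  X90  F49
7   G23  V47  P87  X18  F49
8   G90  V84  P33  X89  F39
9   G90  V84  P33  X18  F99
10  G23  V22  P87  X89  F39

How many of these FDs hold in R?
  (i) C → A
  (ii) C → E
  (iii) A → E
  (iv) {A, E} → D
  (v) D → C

(i) C → A: every LHS value maps to a single RHS value — holds.
(ii) C → E: C=P19: rows 1, 4 → E takes values {F99, F49} — violation; C=P33: rows 2, 3, 8, 9 → E takes values {F39, F11, F99} — violation; C=P86: rows 5, 6 → E takes values {F50, F49} — violation; C=P87: rows 7, 10 → E takes values {F49, F39} — violation — fails.
(iii) A → E: A=G23: rows 1, 4, 7, 10 → E takes values {F99, F49, F39} — violation; A=G90: rows 2, 3, 5, 6, 8, 9 → E takes values {F39, F11, F50, F49, F99} — violation — fails.
(iv) {A, E} → D: (A=G90, E=F39): rows 2, 8 → D takes values {X62, X89} — violation; (A=G23, E=F49): rows 4, 7 → D takes values {X30, X18} — violation — fails.
(v) D → C: D=X18: rows 1, 7, 9 → C takes values {P19, P87, P33} — violation; D=X30: rows 3, 4, 5 → C takes values {P33, P19, P86} — violation; D=X89: rows 8, 10 → C takes values {P33, P87} — violation — fails.
1 of the 5 dependencies holds.

1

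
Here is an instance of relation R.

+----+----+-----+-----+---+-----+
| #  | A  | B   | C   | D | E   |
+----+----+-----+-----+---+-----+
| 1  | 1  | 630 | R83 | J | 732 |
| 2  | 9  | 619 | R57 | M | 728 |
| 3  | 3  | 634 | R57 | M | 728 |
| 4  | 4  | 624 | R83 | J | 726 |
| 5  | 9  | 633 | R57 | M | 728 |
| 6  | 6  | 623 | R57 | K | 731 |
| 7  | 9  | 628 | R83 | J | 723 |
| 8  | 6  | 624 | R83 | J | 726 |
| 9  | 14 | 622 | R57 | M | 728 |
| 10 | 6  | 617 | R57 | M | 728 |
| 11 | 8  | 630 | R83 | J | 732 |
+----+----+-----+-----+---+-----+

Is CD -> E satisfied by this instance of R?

(C=R83, D=J): rows 1, 4, 7, 8, 11 → E takes values {732, 726, 723} — violation
(C=R57, D=M): rows 2, 3, 5, 9, 10 → E = 728, 728, 728, 728, 728 ✓
(C=R57, D=K): row 6 → E = 731 ✓
Two rows agree on CD but differ on E, so CD -> E does not hold.

No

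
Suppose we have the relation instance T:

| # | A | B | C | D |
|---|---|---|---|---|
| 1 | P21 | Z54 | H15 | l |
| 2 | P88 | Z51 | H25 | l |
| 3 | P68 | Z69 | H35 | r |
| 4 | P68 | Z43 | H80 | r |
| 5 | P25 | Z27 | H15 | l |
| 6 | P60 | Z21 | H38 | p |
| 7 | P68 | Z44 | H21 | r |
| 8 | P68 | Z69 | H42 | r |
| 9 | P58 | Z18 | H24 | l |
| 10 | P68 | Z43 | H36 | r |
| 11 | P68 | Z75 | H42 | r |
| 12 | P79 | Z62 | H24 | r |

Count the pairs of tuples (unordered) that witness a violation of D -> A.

D=l: violating pairs (1,2), (1,5), (1,9), (2,5), (2,9), (5,9) — 6 pairs.
D=r: violating pairs (3,12), (4,12), (7,12), (8,12), (10,12), (11,12) — 6 pairs.

12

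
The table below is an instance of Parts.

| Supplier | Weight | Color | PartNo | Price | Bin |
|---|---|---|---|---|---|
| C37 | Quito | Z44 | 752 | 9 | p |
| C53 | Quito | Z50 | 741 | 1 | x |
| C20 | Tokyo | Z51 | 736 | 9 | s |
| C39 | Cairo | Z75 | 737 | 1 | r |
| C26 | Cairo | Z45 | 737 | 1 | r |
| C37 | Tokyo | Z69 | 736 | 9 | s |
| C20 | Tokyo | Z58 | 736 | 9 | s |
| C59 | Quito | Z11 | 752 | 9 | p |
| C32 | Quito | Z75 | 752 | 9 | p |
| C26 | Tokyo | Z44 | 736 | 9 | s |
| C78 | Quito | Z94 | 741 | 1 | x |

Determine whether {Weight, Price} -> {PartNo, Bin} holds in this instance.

(Weight=Quito, Price=9): 3 rows → {PartNo,Bin} = (752, p), (752, p), (752, p) ✓
(Weight=Quito, Price=1): 2 rows → {PartNo,Bin} = (741, x), (741, x) ✓
(Weight=Tokyo, Price=9): 4 rows → {PartNo,Bin} = (736, s), (736, s), (736, s), (736, s) ✓
(Weight=Cairo, Price=1): 2 rows → {PartNo,Bin} = (737, r), (737, r) ✓
Every {Weight, Price} value is associated with a single {PartNo, Bin} value, so {Weight, Price} -> {PartNo, Bin} holds.

Yes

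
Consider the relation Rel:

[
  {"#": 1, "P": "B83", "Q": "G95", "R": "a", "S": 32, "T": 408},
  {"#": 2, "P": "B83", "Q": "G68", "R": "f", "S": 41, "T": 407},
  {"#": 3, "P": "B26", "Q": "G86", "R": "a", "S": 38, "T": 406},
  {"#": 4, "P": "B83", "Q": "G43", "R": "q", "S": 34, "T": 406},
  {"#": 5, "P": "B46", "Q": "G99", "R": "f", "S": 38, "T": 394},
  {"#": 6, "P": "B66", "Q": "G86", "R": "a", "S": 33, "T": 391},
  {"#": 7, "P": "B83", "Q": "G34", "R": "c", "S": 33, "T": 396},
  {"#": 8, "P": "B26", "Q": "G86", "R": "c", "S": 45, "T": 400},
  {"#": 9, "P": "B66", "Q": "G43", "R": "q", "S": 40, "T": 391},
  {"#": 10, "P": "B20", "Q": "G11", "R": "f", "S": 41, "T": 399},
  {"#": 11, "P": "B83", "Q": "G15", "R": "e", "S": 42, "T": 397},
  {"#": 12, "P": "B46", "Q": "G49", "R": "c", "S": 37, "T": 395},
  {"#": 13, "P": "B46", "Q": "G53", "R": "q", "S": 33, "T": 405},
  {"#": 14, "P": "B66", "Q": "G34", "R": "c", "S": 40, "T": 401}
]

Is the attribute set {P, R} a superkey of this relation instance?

Yes

All 14 rows have distinct {P, R} values, so {P, R} → (all attributes) holds and {P, R} is a superkey.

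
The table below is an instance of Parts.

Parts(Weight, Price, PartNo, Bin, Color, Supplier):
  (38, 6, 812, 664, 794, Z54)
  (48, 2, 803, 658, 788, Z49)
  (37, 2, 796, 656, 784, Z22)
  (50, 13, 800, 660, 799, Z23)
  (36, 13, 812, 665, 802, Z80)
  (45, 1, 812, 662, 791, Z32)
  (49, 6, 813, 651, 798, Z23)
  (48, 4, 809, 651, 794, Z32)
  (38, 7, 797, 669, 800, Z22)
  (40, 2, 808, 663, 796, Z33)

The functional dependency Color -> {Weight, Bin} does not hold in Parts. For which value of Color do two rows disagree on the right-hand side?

Color=794: 2 rows → {Weight,Bin} takes values {(38, 664), (48, 651)} — violation
Color=788: 1 row → {Weight,Bin} = (48, 658) ✓
Color=784: 1 row → {Weight,Bin} = (37, 656) ✓
Color=799: 1 row → {Weight,Bin} = (50, 660) ✓
Color=802: 1 row → {Weight,Bin} = (36, 665) ✓
Color=791: 1 row → {Weight,Bin} = (45, 662) ✓
Color=798: 1 row → {Weight,Bin} = (49, 651) ✓
Color=800: 1 row → {Weight,Bin} = (38, 669) ✓
Color=796: 1 row → {Weight,Bin} = (40, 663) ✓
The only Color value with inconsistent RHS is Color=794.

794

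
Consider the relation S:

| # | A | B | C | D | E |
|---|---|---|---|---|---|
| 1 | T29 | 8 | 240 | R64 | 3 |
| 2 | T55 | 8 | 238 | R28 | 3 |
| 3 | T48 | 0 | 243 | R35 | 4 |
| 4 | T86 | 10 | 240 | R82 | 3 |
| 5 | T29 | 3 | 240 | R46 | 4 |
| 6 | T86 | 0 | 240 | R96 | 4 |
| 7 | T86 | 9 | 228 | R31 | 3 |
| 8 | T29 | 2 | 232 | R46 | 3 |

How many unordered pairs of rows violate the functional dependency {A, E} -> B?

(A=T29, E=3): violating pairs (1,8) — 1 pair.
(A=T86, E=3): violating pairs (4,7) — 1 pair.

2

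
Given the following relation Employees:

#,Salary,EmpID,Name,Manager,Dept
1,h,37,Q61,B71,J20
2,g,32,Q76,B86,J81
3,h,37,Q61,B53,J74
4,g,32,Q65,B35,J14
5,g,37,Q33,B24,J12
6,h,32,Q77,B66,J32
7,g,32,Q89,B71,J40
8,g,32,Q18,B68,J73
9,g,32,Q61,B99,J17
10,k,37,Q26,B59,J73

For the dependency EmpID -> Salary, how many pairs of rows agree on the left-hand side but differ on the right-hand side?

10

EmpID=37: violating pairs (1,5), (1,10), (3,5), (3,10), (5,10) — 5 pairs.
EmpID=32: violating pairs (2,6), (4,6), (6,7), (6,8), (6,9) — 5 pairs.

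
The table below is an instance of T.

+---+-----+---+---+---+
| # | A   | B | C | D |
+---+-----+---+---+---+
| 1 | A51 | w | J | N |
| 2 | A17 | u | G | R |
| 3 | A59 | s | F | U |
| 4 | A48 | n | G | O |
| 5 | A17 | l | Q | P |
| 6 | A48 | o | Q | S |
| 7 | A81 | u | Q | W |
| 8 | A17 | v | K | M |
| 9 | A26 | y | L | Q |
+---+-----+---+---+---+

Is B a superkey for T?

Rows 2 and 7 have the same B value B=u but are distinct tuples, so B does not determine every attribute — not a superkey.

No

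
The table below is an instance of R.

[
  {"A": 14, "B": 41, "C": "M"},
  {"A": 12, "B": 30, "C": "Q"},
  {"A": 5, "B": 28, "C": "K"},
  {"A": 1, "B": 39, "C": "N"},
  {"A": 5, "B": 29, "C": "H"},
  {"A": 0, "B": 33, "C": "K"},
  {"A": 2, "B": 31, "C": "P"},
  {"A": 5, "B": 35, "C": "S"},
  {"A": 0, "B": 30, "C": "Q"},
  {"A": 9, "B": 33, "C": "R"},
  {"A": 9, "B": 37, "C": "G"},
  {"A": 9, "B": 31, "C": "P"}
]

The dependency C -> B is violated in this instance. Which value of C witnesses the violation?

K

C=M: 1 row → B = 41 ✓
C=Q: 2 rows → B = 30, 30 ✓
C=K: 2 rows → B takes values {28, 33} — violation
C=N: 1 row → B = 39 ✓
C=H: 1 row → B = 29 ✓
C=P: 2 rows → B = 31, 31 ✓
C=S: 1 row → B = 35 ✓
C=R: 1 row → B = 33 ✓
C=G: 1 row → B = 37 ✓
The only C value with inconsistent B is C=K.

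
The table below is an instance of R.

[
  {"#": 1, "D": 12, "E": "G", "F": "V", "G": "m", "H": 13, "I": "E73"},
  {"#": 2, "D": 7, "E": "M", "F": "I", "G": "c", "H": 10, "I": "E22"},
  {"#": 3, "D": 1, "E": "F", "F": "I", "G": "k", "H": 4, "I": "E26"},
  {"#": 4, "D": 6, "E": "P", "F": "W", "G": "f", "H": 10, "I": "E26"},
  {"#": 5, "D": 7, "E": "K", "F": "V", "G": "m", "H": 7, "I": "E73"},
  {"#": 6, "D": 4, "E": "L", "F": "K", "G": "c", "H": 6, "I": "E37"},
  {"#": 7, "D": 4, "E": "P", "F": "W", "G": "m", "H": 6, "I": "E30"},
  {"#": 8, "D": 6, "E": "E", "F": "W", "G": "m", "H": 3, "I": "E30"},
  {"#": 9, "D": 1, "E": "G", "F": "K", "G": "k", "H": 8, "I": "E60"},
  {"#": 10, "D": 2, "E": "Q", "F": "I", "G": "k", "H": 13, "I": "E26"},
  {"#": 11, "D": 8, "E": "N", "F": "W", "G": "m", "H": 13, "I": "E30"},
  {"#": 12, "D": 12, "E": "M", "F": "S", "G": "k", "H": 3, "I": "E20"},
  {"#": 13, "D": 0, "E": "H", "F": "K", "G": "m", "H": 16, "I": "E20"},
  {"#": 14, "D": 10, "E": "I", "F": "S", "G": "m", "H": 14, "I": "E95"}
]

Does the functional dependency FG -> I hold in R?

(F=V, G=m): rows 1, 5 → I = E73, E73 ✓
(F=I, G=c): row 2 → I = E22 ✓
(F=I, G=k): rows 3, 10 → I = E26, E26 ✓
(F=W, G=f): row 4 → I = E26 ✓
(F=K, G=c): row 6 → I = E37 ✓
(F=W, G=m): rows 7, 8, 11 → I = E30, E30, E30 ✓
(F=K, G=k): row 9 → I = E60 ✓
(F=S, G=k): row 12 → I = E20 ✓
(F=K, G=m): row 13 → I = E20 ✓
(F=S, G=m): row 14 → I = E95 ✓
Every FG value is associated with a single I value, so FG -> I holds.

Yes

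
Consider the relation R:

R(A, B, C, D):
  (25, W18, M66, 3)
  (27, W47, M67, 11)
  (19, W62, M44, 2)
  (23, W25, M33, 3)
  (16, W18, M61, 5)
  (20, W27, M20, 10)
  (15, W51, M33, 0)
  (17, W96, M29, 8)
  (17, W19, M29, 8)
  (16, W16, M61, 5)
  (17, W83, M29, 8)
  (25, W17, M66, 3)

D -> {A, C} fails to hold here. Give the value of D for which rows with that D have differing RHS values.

3

D=3: 3 rows → {A,C} takes values {(25, M66), (23, M33)} — violation
D=11: 1 row → {A,C} = (27, M67) ✓
D=2: 1 row → {A,C} = (19, M44) ✓
D=5: 2 rows → {A,C} = (16, M61), (16, M61) ✓
D=10: 1 row → {A,C} = (20, M20) ✓
D=0: 1 row → {A,C} = (15, M33) ✓
D=8: 3 rows → {A,C} = (17, M29), (17, M29), (17, M29) ✓
The only D value with inconsistent RHS is D=3.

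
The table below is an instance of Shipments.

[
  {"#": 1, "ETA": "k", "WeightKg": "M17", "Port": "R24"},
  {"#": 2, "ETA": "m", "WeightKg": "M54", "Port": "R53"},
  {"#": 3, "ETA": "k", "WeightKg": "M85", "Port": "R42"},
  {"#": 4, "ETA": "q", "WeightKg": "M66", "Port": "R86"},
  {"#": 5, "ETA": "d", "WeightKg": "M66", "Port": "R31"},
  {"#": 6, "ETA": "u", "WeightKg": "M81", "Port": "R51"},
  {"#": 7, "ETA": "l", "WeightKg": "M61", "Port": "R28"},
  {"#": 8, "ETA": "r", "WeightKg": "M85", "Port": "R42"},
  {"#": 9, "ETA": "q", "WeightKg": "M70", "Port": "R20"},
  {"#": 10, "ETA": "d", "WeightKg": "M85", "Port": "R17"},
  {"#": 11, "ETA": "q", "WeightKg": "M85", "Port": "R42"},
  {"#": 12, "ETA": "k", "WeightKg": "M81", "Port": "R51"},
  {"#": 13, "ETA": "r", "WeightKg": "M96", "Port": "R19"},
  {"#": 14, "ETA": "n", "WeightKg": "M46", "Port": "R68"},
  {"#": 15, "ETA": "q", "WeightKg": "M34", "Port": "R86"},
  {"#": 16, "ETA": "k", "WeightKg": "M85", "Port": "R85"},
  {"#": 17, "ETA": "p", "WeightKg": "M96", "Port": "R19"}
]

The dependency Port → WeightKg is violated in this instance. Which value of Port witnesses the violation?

Port=R24: row 1 → WeightKg = M17 ✓
Port=R53: row 2 → WeightKg = M54 ✓
Port=R42: rows 3, 8, 11 → WeightKg = M85, M85, M85 ✓
Port=R86: rows 4, 15 → WeightKg takes values {M66, M34} — violation
Port=R31: row 5 → WeightKg = M66 ✓
Port=R51: rows 6, 12 → WeightKg = M81, M81 ✓
Port=R28: row 7 → WeightKg = M61 ✓
Port=R20: row 9 → WeightKg = M70 ✓
Port=R17: row 10 → WeightKg = M85 ✓
Port=R19: rows 13, 17 → WeightKg = M96, M96 ✓
Port=R68: row 14 → WeightKg = M46 ✓
Port=R85: row 16 → WeightKg = M85 ✓
The only Port value with inconsistent WeightKg is Port=R86.

R86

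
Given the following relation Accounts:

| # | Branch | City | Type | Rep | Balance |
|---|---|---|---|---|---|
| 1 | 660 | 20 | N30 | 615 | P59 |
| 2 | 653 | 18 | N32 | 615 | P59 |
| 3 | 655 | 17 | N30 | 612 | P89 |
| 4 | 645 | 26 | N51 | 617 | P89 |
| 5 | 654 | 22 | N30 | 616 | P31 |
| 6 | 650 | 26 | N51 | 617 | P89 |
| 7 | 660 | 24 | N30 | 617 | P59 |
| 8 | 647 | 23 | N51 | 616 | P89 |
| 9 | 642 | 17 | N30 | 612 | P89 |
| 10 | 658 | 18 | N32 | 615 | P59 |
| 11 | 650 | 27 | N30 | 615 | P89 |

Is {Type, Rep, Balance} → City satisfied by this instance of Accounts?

Yes

(Type=N30, Rep=615, Balance=P59): row 1 → City = 20 ✓
(Type=N32, Rep=615, Balance=P59): rows 2, 10 → City = 18, 18 ✓
(Type=N30, Rep=612, Balance=P89): rows 3, 9 → City = 17, 17 ✓
(Type=N51, Rep=617, Balance=P89): rows 4, 6 → City = 26, 26 ✓
(Type=N30, Rep=616, Balance=P31): row 5 → City = 22 ✓
(Type=N30, Rep=617, Balance=P59): row 7 → City = 24 ✓
(Type=N51, Rep=616, Balance=P89): row 8 → City = 23 ✓
(Type=N30, Rep=615, Balance=P89): row 11 → City = 27 ✓
Every {Type, Rep, Balance} value is associated with a single City value, so {Type, Rep, Balance} → City holds.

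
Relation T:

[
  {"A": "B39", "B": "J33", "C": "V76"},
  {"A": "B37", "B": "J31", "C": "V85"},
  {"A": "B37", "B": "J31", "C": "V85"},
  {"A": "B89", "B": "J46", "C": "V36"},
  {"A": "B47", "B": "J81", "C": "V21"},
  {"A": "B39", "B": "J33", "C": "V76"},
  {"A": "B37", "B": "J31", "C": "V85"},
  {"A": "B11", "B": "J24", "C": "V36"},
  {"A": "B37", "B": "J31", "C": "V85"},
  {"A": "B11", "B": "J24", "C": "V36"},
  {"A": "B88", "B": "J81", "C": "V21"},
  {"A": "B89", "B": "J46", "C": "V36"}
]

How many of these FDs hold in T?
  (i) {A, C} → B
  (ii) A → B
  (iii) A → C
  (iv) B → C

4

(i) {A, C} → B: every LHS value maps to a single RHS value — holds.
(ii) A → B: every LHS value maps to a single RHS value — holds.
(iii) A → C: every LHS value maps to a single RHS value — holds.
(iv) B → C: every LHS value maps to a single RHS value — holds.
4 of the 4 dependencies hold.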